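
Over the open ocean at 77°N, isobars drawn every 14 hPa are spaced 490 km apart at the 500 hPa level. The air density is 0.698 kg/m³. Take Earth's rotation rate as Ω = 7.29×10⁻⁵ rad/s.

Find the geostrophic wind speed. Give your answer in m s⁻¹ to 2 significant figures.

Coriolis parameter at 77°N:
f = 2Ω sin φ = 2 × 7.29×10⁻⁵ × sin 77° = 1.42×10⁻⁴ s⁻¹
Pressure gradient: |∂P/∂n| = 1400 Pa / 490000 m = 2.86×10⁻³ Pa/m
Geostrophic balance (pressure-gradient force = Coriolis force):
V_g = (1/(fρ)) |∂P/∂n| = 2.86×10⁻³ / (1.42×10⁻⁴ × 0.698) = 28.8 m/s

29 m s⁻¹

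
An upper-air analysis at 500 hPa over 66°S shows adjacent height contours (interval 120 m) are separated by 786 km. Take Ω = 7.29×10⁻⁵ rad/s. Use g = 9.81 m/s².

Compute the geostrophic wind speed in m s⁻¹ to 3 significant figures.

Coriolis parameter at 66°S:
f = 2Ω sin φ = 2 × 7.29×10⁻⁵ × sin 66° = 1.33×10⁻⁴ s⁻¹
Height gradient: |∂Z/∂n| = 120 m / 786000 m = 1.53×10⁻⁴
On a pressure surface, geostrophic balance gives V_g = (g/f)|∂Z/∂n|:
V_g = 9.81 × 1.53×10⁻⁴ / 1.33×10⁻⁴ = 11.2 m/s

11.2 m s⁻¹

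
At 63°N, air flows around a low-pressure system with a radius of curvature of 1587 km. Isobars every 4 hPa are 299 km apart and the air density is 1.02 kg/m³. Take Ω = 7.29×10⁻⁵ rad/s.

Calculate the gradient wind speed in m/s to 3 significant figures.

9.64 m/s

Coriolis parameter at 63°N:
f = 2Ω sin φ = 2 × 7.29×10⁻⁵ × sin 63° = 1.30×10⁻⁴ s⁻¹
Pressure gradient: |∂P/∂n| = 400 Pa / 299000 m = 1.34×10⁻³ Pa/m
Geostrophic speed: V_g = |∂P/∂n|/(fρ) = 1.34×10⁻³/(1.30×10⁻⁴ × 1.02) = 10.1 m/s
Around a low, centrifugal force acts outward with Coriolis, so pressure-gradient force balances both:
(1/ρ)|∂P/∂n| = fV + V²/R  →  V² + fR·V − fR·V_g = 0
With fR = 1.30×10⁻⁴ × 1587×10³ m = 206 m/s:
V = [−fR + √((fR)² + 4 fR V_g)]/2 = [−206 + √(206² + 4×206×10.1)]/2 = 9.64 m/s
Subgeostrophic (V < V_g = 10.1 m/s), as expected around a low.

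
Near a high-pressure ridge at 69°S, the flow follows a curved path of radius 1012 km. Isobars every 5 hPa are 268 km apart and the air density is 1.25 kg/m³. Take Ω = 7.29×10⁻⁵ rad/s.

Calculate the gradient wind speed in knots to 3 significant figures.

Coriolis parameter at 69°S:
f = 2Ω sin φ = 2 × 7.29×10⁻⁵ × sin 69° = 1.36×10⁻⁴ s⁻¹
Pressure gradient: |∂P/∂n| = 500 Pa / 268000 m = 1.87×10⁻³ Pa/m
Geostrophic speed: V_g = |∂P/∂n|/(fρ) = 1.87×10⁻³/(1.36×10⁻⁴ × 1.25) = 11.0 m/s
Around a high, pressure-gradient force acts outward with centrifugal, so Coriolis balances both:
fV = (1/ρ)|∂P/∂n| + V²/R  →  V² − fR·V + fR·V_g = 0
With fR = 1.36×10⁻⁴ × 1012×10³ m = 138 m/s:
V = [fR − √((fR)² − 4 fR V_g)]/2 = [138 − √(138² − 4×138×11)]/2 = 12 m/s
Supergeostrophic (V > V_g = 11 m/s), as expected around a high.
Converting: 12 m/s × 1.944 = 23.4 knots

23.4 knots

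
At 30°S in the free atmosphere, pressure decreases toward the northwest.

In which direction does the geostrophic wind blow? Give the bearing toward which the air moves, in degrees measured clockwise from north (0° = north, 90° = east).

The pressure-gradient force points toward the northwest (bearing 315°).
Geostrophic balance: in the Southern Hemisphere the Coriolis force deflects motion to the left, so the geostrophic wind blows 90° to the left of the pressure-gradient force (low pressure on the right).
Rotating 315° by 90° counterclockwise gives 225° — the wind blows toward the southwest.

225°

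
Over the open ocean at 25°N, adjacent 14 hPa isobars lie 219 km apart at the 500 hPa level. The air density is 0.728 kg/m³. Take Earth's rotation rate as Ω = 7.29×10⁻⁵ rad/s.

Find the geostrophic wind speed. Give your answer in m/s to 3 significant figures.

Coriolis parameter at 25°N:
f = 2Ω sin φ = 2 × 7.29×10⁻⁵ × sin 25° = 6.16×10⁻⁵ s⁻¹
Pressure gradient: |∂P/∂n| = 1400 Pa / 219000 m = 6.39×10⁻³ Pa/m
Geostrophic balance (pressure-gradient force = Coriolis force):
V_g = (1/(fρ)) |∂P/∂n| = 6.39×10⁻³ / (6.16×10⁻⁵ × 0.728) = 143 m/s

143 m/s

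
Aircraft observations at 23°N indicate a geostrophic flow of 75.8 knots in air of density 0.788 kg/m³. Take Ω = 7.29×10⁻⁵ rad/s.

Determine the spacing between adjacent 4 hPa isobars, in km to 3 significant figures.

229 km

Coriolis parameter at 23°N:
f = 2Ω sin φ = 2 × 7.29×10⁻⁵ × sin 23° = 5.70×10⁻⁵ s⁻¹
Wind speed in SI: 75.8 knots = 39.0 m/s
Geostrophic balance rearranged: |∂P/∂n| = f ρ V_g
|∂P/∂n| = 5.70×10⁻⁵ × 0.788 × 39.0 = 1.75×10⁻³ Pa/m
Isobar spacing: Δn = ΔP/|∂P/∂n| = 400 Pa / 1.75×10⁻³ Pa/m = 228502 m ≈ 229 km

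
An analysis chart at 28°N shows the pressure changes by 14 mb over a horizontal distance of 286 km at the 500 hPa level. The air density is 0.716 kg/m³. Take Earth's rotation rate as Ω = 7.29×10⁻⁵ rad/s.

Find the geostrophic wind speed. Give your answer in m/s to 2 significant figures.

Coriolis parameter at 28°N:
f = 2Ω sin φ = 2 × 7.29×10⁻⁵ × sin 28° = 6.84×10⁻⁵ s⁻¹
Pressure gradient: |∂P/∂n| = 1400 Pa / 286000 m = 4.90×10⁻³ Pa/m
Geostrophic balance (pressure-gradient force = Coriolis force):
V_g = (1/(fρ)) |∂P/∂n| = 4.90×10⁻³ / (6.84×10⁻⁵ × 0.716) = 99.9 m/s

100 m/s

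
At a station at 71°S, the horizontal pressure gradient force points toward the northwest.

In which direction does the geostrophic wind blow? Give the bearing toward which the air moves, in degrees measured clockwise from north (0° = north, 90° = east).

225°

The pressure-gradient force points toward the northwest (bearing 315°).
Geostrophic balance: in the Southern Hemisphere the Coriolis force deflects motion to the left, so the geostrophic wind blows 90° to the left of the pressure-gradient force (low pressure on the right).
Rotating 315° by 90° counterclockwise gives 225° — the wind blows toward the southwest.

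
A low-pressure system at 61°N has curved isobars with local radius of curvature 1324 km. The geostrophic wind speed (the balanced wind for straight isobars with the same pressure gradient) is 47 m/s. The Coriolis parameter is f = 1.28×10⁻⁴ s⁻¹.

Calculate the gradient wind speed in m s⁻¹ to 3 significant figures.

Around a low, centrifugal force acts outward with Coriolis, so pressure-gradient force balances both:
(1/ρ)|∂P/∂n| = fV + V²/R  →  V² + fR·V − fR·V_g = 0
With fR = 1.28×10⁻⁴ × 1324×10³ m = 169 m/s:
V = [−fR + √((fR)² + 4 fR V_g)]/2 = [−169 + √(169² + 4×169×47)]/2 = 38.3 m/s
Subgeostrophic (V < V_g = 47 m/s), as expected around a low.

38.3 m s⁻¹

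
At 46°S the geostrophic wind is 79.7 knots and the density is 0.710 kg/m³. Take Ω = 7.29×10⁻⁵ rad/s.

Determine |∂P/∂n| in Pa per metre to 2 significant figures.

Coriolis parameter at 46°S:
f = 2Ω sin φ = 2 × 7.29×10⁻⁵ × sin 46° = 1.05×10⁻⁴ s⁻¹
Wind speed in SI: 79.7 knots = 41.0 m/s
Geostrophic balance rearranged: |∂P/∂n| = f ρ V_g
|∂P/∂n| = 1.05×10⁻⁴ × 0.710 × 41.0 = 3.05×10⁻³ Pa/m

3.1×10⁻³ Pa/m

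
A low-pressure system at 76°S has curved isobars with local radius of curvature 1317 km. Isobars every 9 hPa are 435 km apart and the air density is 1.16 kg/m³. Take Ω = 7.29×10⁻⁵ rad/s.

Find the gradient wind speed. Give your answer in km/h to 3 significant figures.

42.7 km/h

Coriolis parameter at 76°S:
f = 2Ω sin φ = 2 × 7.29×10⁻⁵ × sin 76° = 1.41×10⁻⁴ s⁻¹
Pressure gradient: |∂P/∂n| = 900 Pa / 435000 m = 2.07×10⁻³ Pa/m
Geostrophic speed: V_g = |∂P/∂n|/(fρ) = 2.07×10⁻³/(1.41×10⁻⁴ × 1.16) = 12.6 m/s
Around a low, centrifugal force acts outward with Coriolis, so pressure-gradient force balances both:
(1/ρ)|∂P/∂n| = fV + V²/R  →  V² + fR·V − fR·V_g = 0
With fR = 1.41×10⁻⁴ × 1317×10³ m = 186 m/s:
V = [−fR + √((fR)² + 4 fR V_g)]/2 = [−186 + √(186² + 4×186×12.6)]/2 = 11.9 m/s
Subgeostrophic (V < V_g = 12.6 m/s), as expected around a low.
Converting: 11.9 m/s × 3.6 = 42.7 km/h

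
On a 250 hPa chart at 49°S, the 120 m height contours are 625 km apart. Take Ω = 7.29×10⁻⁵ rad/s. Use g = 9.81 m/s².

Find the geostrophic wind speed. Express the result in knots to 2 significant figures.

33 knots

Coriolis parameter at 49°S:
f = 2Ω sin φ = 2 × 7.29×10⁻⁵ × sin 49° = 1.10×10⁻⁴ s⁻¹
Height gradient: |∂Z/∂n| = 120 m / 625000 m = 1.92×10⁻⁴
On a pressure surface, geostrophic balance gives V_g = (g/f)|∂Z/∂n|:
V_g = 9.81 × 1.92×10⁻⁴ / 1.10×10⁻⁴ = 17.1 m/s
Converting: 17.1 m/s × 1.944 = 33 knots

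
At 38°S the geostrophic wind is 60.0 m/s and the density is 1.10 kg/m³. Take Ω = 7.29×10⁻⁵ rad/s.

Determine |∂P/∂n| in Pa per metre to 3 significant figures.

Coriolis parameter at 38°S:
f = 2Ω sin φ = 2 × 7.29×10⁻⁵ × sin 38° = 8.98×10⁻⁵ s⁻¹
Geostrophic balance rearranged: |∂P/∂n| = f ρ V_g
|∂P/∂n| = 8.98×10⁻⁵ × 1.10 × 60.0 = 5.92×10⁻³ Pa/m

5.92×10⁻³ Pa/m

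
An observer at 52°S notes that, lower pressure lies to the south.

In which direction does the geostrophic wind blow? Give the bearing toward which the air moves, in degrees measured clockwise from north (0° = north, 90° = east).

The pressure-gradient force points toward the south (bearing 180°).
Geostrophic balance: in the Southern Hemisphere the Coriolis force deflects motion to the left, so the geostrophic wind blows 90° to the left of the pressure-gradient force (low pressure on the right).
Rotating 180° by 90° counterclockwise gives 090° — the wind blows toward the east.

090°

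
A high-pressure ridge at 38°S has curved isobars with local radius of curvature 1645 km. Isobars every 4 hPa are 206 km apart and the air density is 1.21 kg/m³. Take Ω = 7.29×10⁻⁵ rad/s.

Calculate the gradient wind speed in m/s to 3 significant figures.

Coriolis parameter at 38°S:
f = 2Ω sin φ = 2 × 7.29×10⁻⁵ × sin 38° = 8.98×10⁻⁵ s⁻¹
Pressure gradient: |∂P/∂n| = 400 Pa / 206000 m = 1.94×10⁻³ Pa/m
Geostrophic speed: V_g = |∂P/∂n|/(fρ) = 1.94×10⁻³/(8.98×10⁻⁵ × 1.21) = 17.9 m/s
Around a high, pressure-gradient force acts outward with centrifugal, so Coriolis balances both:
fV = (1/ρ)|∂P/∂n| + V²/R  →  V² − fR·V + fR·V_g = 0
With fR = 8.98×10⁻⁵ × 1645×10³ m = 148 m/s:
V = [fR − √((fR)² − 4 fR V_g)]/2 = [148 − √(148² − 4×148×17.9)]/2 = 20.8 m/s
Supergeostrophic (V > V_g = 17.9 m/s), as expected around a high.

20.8 m/s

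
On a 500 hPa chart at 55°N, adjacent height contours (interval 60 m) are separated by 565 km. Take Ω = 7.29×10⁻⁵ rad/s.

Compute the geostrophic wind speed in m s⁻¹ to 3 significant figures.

Coriolis parameter at 55°N:
f = 2Ω sin φ = 2 × 7.29×10⁻⁵ × sin 55° = 1.19×10⁻⁴ s⁻¹
Height gradient: |∂Z/∂n| = 60 m / 565000 m = 1.06×10⁻⁴
On a pressure surface, geostrophic balance gives V_g = (g/f)|∂Z/∂n|:
V_g = 9.81 × 1.06×10⁻⁴ / 1.19×10⁻⁴ = 8.72 m/s

8.72 m s⁻¹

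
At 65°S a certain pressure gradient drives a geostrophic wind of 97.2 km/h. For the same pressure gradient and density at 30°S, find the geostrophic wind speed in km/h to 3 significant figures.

176 km/h

With the same pressure gradient and density, V_g ∝ 1/f ∝ 1/sin φ.
V₂ = V₁ · sin φ₁ / sin φ₂ = 97.2 × sin 65° / sin 30°
V₂ = 97.2 × 0.9063/0.5000 = 176 km/h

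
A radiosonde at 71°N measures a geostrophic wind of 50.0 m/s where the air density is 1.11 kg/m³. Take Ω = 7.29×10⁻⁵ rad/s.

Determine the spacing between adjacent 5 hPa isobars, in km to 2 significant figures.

65 km

Coriolis parameter at 71°N:
f = 2Ω sin φ = 2 × 7.29×10⁻⁵ × sin 71° = 1.38×10⁻⁴ s⁻¹
Geostrophic balance rearranged: |∂P/∂n| = f ρ V_g
|∂P/∂n| = 1.38×10⁻⁴ × 1.11 × 50.0 = 7.65×10⁻³ Pa/m
Isobar spacing: Δn = ΔP/|∂P/∂n| = 500 Pa / 7.65×10⁻³ Pa/m = 65351 m ≈ 65 km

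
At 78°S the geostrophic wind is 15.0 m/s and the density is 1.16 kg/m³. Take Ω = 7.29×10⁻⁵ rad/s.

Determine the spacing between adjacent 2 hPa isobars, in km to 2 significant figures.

Coriolis parameter at 78°S:
f = 2Ω sin φ = 2 × 7.29×10⁻⁵ × sin 78° = 1.43×10⁻⁴ s⁻¹
Geostrophic balance rearranged: |∂P/∂n| = f ρ V_g
|∂P/∂n| = 1.43×10⁻⁴ × 1.16 × 15.0 = 2.48×10⁻³ Pa/m
Isobar spacing: Δn = ΔP/|∂P/∂n| = 200 Pa / 2.48×10⁻³ Pa/m = 80597 m ≈ 81 km

81 km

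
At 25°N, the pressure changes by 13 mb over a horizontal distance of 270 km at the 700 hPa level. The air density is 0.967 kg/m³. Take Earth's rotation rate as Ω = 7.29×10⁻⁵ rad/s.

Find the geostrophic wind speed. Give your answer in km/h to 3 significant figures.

Coriolis parameter at 25°N:
f = 2Ω sin φ = 2 × 7.29×10⁻⁵ × sin 25° = 6.16×10⁻⁵ s⁻¹
Pressure gradient: |∂P/∂n| = 1300 Pa / 270000 m = 4.81×10⁻³ Pa/m
Geostrophic balance (pressure-gradient force = Coriolis force):
V_g = (1/(fρ)) |∂P/∂n| = 4.81×10⁻³ / (6.16×10⁻⁵ × 0.967) = 80.8 m/s
Converting: 80.8 m/s × 3.6 = 291 km/h

291 km/h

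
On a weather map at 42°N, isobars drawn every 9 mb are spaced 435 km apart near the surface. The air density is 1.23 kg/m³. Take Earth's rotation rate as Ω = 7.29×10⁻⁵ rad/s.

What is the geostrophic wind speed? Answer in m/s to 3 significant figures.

Coriolis parameter at 42°N:
f = 2Ω sin φ = 2 × 7.29×10⁻⁵ × sin 42° = 9.76×10⁻⁵ s⁻¹
Pressure gradient: |∂P/∂n| = 900 Pa / 435000 m = 2.07×10⁻³ Pa/m
Geostrophic balance (pressure-gradient force = Coriolis force):
V_g = (1/(fρ)) |∂P/∂n| = 2.07×10⁻³ / (9.76×10⁻⁵ × 1.23) = 17.2 m/s

17.2 m/s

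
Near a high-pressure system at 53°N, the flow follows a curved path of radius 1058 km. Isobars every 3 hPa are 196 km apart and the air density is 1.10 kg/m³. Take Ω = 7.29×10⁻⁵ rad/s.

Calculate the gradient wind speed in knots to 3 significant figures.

Coriolis parameter at 53°N:
f = 2Ω sin φ = 2 × 7.29×10⁻⁵ × sin 53° = 1.16×10⁻⁴ s⁻¹
Pressure gradient: |∂P/∂n| = 300 Pa / 196000 m = 1.53×10⁻³ Pa/m
Geostrophic speed: V_g = |∂P/∂n|/(fρ) = 1.53×10⁻³/(1.16×10⁻⁴ × 1.10) = 11.9 m/s
Around a high, pressure-gradient force acts outward with centrifugal, so Coriolis balances both:
fV = (1/ρ)|∂P/∂n| + V²/R  →  V² − fR·V + fR·V_g = 0
With fR = 1.16×10⁻⁴ × 1058×10³ m = 123 m/s:
V = [fR − √((fR)² − 4 fR V_g)]/2 = [123 − √(123² − 4×123×11.9)]/2 = 13.4 m/s
Supergeostrophic (V > V_g = 11.9 m/s), as expected around a high.
Converting: 13.4 m/s × 1.944 = 26.1 knots

26.1 knots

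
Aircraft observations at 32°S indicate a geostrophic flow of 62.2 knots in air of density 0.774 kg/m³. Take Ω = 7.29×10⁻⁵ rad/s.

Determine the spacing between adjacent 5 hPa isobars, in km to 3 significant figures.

Coriolis parameter at 32°S:
f = 2Ω sin φ = 2 × 7.29×10⁻⁵ × sin 32° = 7.73×10⁻⁵ s⁻¹
Wind speed in SI: 62.2 knots = 32.0 m/s
Geostrophic balance rearranged: |∂P/∂n| = f ρ V_g
|∂P/∂n| = 7.73×10⁻⁵ × 0.774 × 32.0 = 1.91×10⁻³ Pa/m
Isobar spacing: Δn = ΔP/|∂P/∂n| = 500 Pa / 1.91×10⁻³ Pa/m = 261296 m ≈ 261 km

261 km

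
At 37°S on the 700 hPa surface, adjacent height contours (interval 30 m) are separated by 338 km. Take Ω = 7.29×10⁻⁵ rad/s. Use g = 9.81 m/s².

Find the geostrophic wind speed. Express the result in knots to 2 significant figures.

Coriolis parameter at 37°S:
f = 2Ω sin φ = 2 × 7.29×10⁻⁵ × sin 37° = 8.77×10⁻⁵ s⁻¹
Height gradient: |∂Z/∂n| = 30 m / 338000 m = 8.88×10⁻⁵
On a pressure surface, geostrophic balance gives V_g = (g/f)|∂Z/∂n|:
V_g = 9.81 × 8.88×10⁻⁵ / 8.77×10⁻⁵ = 9.92 m/s
Converting: 9.92 m/s × 1.944 = 19 knots

19 knots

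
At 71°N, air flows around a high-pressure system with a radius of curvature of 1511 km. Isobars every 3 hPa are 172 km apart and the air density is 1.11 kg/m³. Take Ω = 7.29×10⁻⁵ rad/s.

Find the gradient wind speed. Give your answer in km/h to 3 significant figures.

43.6 km/h

Coriolis parameter at 71°N:
f = 2Ω sin φ = 2 × 7.29×10⁻⁵ × sin 71° = 1.38×10⁻⁴ s⁻¹
Pressure gradient: |∂P/∂n| = 300 Pa / 172000 m = 1.74×10⁻³ Pa/m
Geostrophic speed: V_g = |∂P/∂n|/(fρ) = 1.74×10⁻³/(1.38×10⁻⁴ × 1.11) = 11.4 m/s
Around a high, pressure-gradient force acts outward with centrifugal, so Coriolis balances both:
fV = (1/ρ)|∂P/∂n| + V²/R  →  V² − fR·V + fR·V_g = 0
With fR = 1.38×10⁻⁴ × 1511×10³ m = 208 m/s:
V = [fR − √((fR)² − 4 fR V_g)]/2 = [208 − √(208² − 4×208×11.4)]/2 = 12.1 m/s
Supergeostrophic (V > V_g = 11.4 m/s), as expected around a high.
Converting: 12.1 m/s × 3.6 = 43.6 km/h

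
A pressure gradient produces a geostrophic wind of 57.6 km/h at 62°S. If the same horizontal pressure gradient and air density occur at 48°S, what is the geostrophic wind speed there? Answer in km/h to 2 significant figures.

68 km/h

With the same pressure gradient and density, V_g ∝ 1/f ∝ 1/sin φ.
V₂ = V₁ · sin φ₁ / sin φ₂ = 57.6 × sin 62° / sin 48°
V₂ = 57.6 × 0.8829/0.7431 = 68 km/h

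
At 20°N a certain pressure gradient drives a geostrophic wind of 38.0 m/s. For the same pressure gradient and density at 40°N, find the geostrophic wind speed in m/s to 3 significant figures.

20.2 m/s

With the same pressure gradient and density, V_g ∝ 1/f ∝ 1/sin φ.
V₂ = V₁ · sin φ₁ / sin φ₂ = 38.0 × sin 20° / sin 40°
V₂ = 38.0 × 0.3420/0.6428 = 20.2 m/s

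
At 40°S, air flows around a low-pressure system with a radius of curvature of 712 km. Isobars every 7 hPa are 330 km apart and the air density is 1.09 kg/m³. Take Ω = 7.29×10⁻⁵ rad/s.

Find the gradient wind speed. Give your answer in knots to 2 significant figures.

Coriolis parameter at 40°S:
f = 2Ω sin φ = 2 × 7.29×10⁻⁵ × sin 40° = 9.37×10⁻⁵ s⁻¹
Pressure gradient: |∂P/∂n| = 700 Pa / 330000 m = 2.12×10⁻³ Pa/m
Geostrophic speed: V_g = |∂P/∂n|/(fρ) = 2.12×10⁻³/(9.37×10⁻⁵ × 1.09) = 20.8 m/s
Around a low, centrifugal force acts outward with Coriolis, so pressure-gradient force balances both:
(1/ρ)|∂P/∂n| = fV + V²/R  →  V² + fR·V − fR·V_g = 0
With fR = 9.37×10⁻⁵ × 712×10³ m = 66.7 m/s:
V = [−fR + √((fR)² + 4 fR V_g)]/2 = [−66.7 + √(66.7² + 4×66.7×20.8)]/2 = 16.6 m/s
Subgeostrophic (V < V_g = 20.8 m/s), as expected around a low.
Converting: 16.6 m/s × 1.944 = 32 knots

32 knots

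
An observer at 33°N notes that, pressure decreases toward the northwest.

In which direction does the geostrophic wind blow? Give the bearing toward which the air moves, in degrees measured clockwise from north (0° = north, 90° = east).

045°

The pressure-gradient force points toward the northwest (bearing 315°).
Geostrophic balance: in the Northern Hemisphere the Coriolis force deflects motion to the right, so the geostrophic wind blows 90° to the right of the pressure-gradient force (low pressure on the left).
Rotating 315° by 90° clockwise gives 045° — the wind blows toward the northeast.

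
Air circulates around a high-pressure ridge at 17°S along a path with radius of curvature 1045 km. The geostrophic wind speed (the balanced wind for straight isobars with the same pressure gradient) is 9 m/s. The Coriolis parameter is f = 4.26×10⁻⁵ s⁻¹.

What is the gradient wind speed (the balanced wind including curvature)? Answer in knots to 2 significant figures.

Around a high, pressure-gradient force acts outward with centrifugal, so Coriolis balances both:
fV = (1/ρ)|∂P/∂n| + V²/R  →  V² − fR·V + fR·V_g = 0
With fR = 4.26×10⁻⁵ × 1045×10³ m = 44.5 m/s:
V = [fR − √((fR)² − 4 fR V_g)]/2 = [44.5 − √(44.5² − 4×44.5×9)]/2 = 12.5 m/s
Supergeostrophic (V > V_g = 9 m/s), as expected around a high.
Converting: 12.5 m/s × 1.944 = 24 knots

24 knots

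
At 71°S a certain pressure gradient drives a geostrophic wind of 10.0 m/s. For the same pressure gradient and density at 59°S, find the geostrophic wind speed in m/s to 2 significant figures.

With the same pressure gradient and density, V_g ∝ 1/f ∝ 1/sin φ.
V₂ = V₁ · sin φ₁ / sin φ₂ = 10.0 × sin 71° / sin 59°
V₂ = 10.0 × 0.9455/0.8572 = 11 m/s

11 m/s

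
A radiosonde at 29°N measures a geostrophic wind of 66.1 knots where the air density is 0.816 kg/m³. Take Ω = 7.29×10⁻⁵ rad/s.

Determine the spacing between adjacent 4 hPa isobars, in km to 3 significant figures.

204 km

Coriolis parameter at 29°N:
f = 2Ω sin φ = 2 × 7.29×10⁻⁵ × sin 29° = 7.07×10⁻⁵ s⁻¹
Wind speed in SI: 66.1 knots = 34.0 m/s
Geostrophic balance rearranged: |∂P/∂n| = f ρ V_g
|∂P/∂n| = 7.07×10⁻⁵ × 0.816 × 34.0 = 1.96×10⁻³ Pa/m
Isobar spacing: Δn = ΔP/|∂P/∂n| = 400 Pa / 1.96×10⁻³ Pa/m = 203940 m ≈ 204 km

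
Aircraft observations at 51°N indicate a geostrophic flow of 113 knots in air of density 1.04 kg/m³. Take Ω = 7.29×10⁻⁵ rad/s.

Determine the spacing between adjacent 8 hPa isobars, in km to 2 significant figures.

120 km

Coriolis parameter at 51°N:
f = 2Ω sin φ = 2 × 7.29×10⁻⁵ × sin 51° = 1.13×10⁻⁴ s⁻¹
Wind speed in SI: 113 knots = 58.1 m/s
Geostrophic balance rearranged: |∂P/∂n| = f ρ V_g
|∂P/∂n| = 1.13×10⁻⁴ × 1.04 × 58.1 = 6.85×10⁻³ Pa/m
Isobar spacing: Δn = ΔP/|∂P/∂n| = 800 Pa / 6.85×10⁻³ Pa/m = 116783 m ≈ 120 km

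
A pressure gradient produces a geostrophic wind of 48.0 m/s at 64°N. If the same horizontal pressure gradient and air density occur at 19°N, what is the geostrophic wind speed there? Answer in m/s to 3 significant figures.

133 m/s

With the same pressure gradient and density, V_g ∝ 1/f ∝ 1/sin φ.
V₂ = V₁ · sin φ₁ / sin φ₂ = 48.0 × sin 64° / sin 19°
V₂ = 48.0 × 0.8988/0.3256 = 133 m/s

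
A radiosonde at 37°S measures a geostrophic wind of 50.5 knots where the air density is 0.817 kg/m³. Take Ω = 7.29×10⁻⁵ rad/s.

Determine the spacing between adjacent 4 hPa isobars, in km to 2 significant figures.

210 km

Coriolis parameter at 37°S:
f = 2Ω sin φ = 2 × 7.29×10⁻⁵ × sin 37° = 8.77×10⁻⁵ s⁻¹
Wind speed in SI: 50.5 knots = 26.0 m/s
Geostrophic balance rearranged: |∂P/∂n| = f ρ V_g
|∂P/∂n| = 8.77×10⁻⁵ × 0.817 × 26.0 = 1.86×10⁻³ Pa/m
Isobar spacing: Δn = ΔP/|∂P/∂n| = 400 Pa / 1.86×10⁻³ Pa/m = 214777 m ≈ 210 km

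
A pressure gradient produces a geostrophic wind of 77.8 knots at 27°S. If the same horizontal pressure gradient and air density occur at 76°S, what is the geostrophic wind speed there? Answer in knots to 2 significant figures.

36 knots

With the same pressure gradient and density, V_g ∝ 1/f ∝ 1/sin φ.
V₂ = V₁ · sin φ₁ / sin φ₂ = 77.8 × sin 27° / sin 76°
V₂ = 77.8 × 0.4540/0.9703 = 36 knots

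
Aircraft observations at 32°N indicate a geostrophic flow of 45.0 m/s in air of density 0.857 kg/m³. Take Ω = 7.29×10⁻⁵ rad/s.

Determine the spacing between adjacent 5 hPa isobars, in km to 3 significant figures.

Coriolis parameter at 32°N:
f = 2Ω sin φ = 2 × 7.29×10⁻⁵ × sin 32° = 7.73×10⁻⁵ s⁻¹
Geostrophic balance rearranged: |∂P/∂n| = f ρ V_g
|∂P/∂n| = 7.73×10⁻⁵ × 0.857 × 45.0 = 2.98×10⁻³ Pa/m
Isobar spacing: Δn = ΔP/|∂P/∂n| = 500 Pa / 2.98×10⁻³ Pa/m = 167807 m ≈ 168 km

168 km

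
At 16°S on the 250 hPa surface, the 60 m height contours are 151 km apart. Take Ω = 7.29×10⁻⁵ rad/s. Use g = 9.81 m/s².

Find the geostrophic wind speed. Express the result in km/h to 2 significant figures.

Coriolis parameter at 16°S:
f = 2Ω sin φ = 2 × 7.29×10⁻⁵ × sin 16° = 4.02×10⁻⁵ s⁻¹
Height gradient: |∂Z/∂n| = 60 m / 151000 m = 3.97×10⁻⁴
On a pressure surface, geostrophic balance gives V_g = (g/f)|∂Z/∂n|:
V_g = 9.81 × 3.97×10⁻⁴ / 4.02×10⁻⁵ = 97.0 m/s
Converting: 97.0 m/s × 3.6 = 350 km/h

350 km/h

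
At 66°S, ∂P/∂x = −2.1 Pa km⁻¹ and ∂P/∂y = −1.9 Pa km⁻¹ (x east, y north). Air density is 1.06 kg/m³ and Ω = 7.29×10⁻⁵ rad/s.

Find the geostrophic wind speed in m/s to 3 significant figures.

Coriolis parameter at 66°S:
f = 2Ω sin φ = 2 × 7.29×10⁻⁵ × sin 66° = 1.33×10⁻⁴ s⁻¹
In the Southern Hemisphere f is negative: f = −1.33×10⁻⁴ s⁻¹.
Component geostrophic relations (x east, y north):
u_g = −(1/(fρ)) ∂P/∂y,  v_g = (1/(fρ)) ∂P/∂x
u_g = −(−1.9×10⁻³)/(−1.33×10⁻⁴ × 1.06) = −13.5 m/s;  v_g = (−2.1×10⁻³)/(−1.33×10⁻⁴ × 1.06) = 14.9 m/s
|V_g| = √(u_g² + v_g²) = 20.1 m/s

20.1 m/s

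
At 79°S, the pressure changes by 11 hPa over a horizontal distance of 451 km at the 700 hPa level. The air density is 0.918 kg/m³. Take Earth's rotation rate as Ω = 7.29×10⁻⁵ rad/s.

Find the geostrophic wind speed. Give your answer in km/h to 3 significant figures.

Coriolis parameter at 79°S:
f = 2Ω sin φ = 2 × 7.29×10⁻⁵ × sin 79° = 1.43×10⁻⁴ s⁻¹
Pressure gradient: |∂P/∂n| = 1100 Pa / 451000 m = 2.44×10⁻³ Pa/m
Geostrophic balance (pressure-gradient force = Coriolis force):
V_g = (1/(fρ)) |∂P/∂n| = 2.44×10⁻³ / (1.43×10⁻⁴ × 0.918) = 18.6 m/s
Converting: 18.6 m/s × 3.6 = 66.8 km/h

66.8 km/h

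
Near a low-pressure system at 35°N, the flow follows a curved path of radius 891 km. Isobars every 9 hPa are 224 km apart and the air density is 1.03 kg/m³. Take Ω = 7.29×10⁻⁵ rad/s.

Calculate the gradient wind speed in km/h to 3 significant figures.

Coriolis parameter at 35°N:
f = 2Ω sin φ = 2 × 7.29×10⁻⁵ × sin 35° = 8.36×10⁻⁵ s⁻¹
Pressure gradient: |∂P/∂n| = 900 Pa / 224000 m = 4.02×10⁻³ Pa/m
Geostrophic speed: V_g = |∂P/∂n|/(fρ) = 4.02×10⁻³/(8.36×10⁻⁵ × 1.03) = 46.6 m/s
Around a low, centrifugal force acts outward with Coriolis, so pressure-gradient force balances both:
(1/ρ)|∂P/∂n| = fV + V²/R  →  V² + fR·V − fR·V_g = 0
With fR = 8.36×10⁻⁵ × 891×10³ m = 74.5 m/s:
V = [−fR + √((fR)² + 4 fR V_g)]/2 = [−74.5 + √(74.5² + 4×74.5×46.6)]/2 = 32.5 m/s
Subgeostrophic (V < V_g = 46.6 m/s), as expected around a low.
Converting: 32.5 m/s × 3.6 = 117 km/h

117 km/h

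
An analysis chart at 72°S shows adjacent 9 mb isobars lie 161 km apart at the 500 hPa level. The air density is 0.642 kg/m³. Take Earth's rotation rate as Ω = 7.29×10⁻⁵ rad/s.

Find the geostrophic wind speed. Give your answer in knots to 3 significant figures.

Coriolis parameter at 72°S:
f = 2Ω sin φ = 2 × 7.29×10⁻⁵ × sin 72° = 1.39×10⁻⁴ s⁻¹
Pressure gradient: |∂P/∂n| = 900 Pa / 161000 m = 5.59×10⁻³ Pa/m
Geostrophic balance (pressure-gradient force = Coriolis force):
V_g = (1/(fρ)) |∂P/∂n| = 5.59×10⁻³ / (1.39×10⁻⁴ × 0.642) = 62.8 m/s
Converting: 62.8 m/s × 1.944 = 122 knots

122 knots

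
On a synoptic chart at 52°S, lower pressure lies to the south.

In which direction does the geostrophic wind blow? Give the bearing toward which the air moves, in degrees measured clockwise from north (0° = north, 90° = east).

The pressure-gradient force points toward the south (bearing 180°).
Geostrophic balance: in the Southern Hemisphere the Coriolis force deflects motion to the left, so the geostrophic wind blows 90° to the left of the pressure-gradient force (low pressure on the right).
Rotating 180° by 90° counterclockwise gives 090° — the wind blows toward the east.

090°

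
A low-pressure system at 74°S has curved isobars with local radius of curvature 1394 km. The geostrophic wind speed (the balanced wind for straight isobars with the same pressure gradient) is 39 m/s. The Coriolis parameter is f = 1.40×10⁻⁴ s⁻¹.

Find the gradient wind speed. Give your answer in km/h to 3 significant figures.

120 km/h

Around a low, centrifugal force acts outward with Coriolis, so pressure-gradient force balances both:
(1/ρ)|∂P/∂n| = fV + V²/R  →  V² + fR·V − fR·V_g = 0
With fR = 1.40×10⁻⁴ × 1394×10³ m = 195 m/s:
V = [−fR + √((fR)² + 4 fR V_g)]/2 = [−195 + √(195² + 4×195×39)]/2 = 33.3 m/s
Subgeostrophic (V < V_g = 39 m/s), as expected around a low.
Converting: 33.3 m/s × 3.6 = 120 km/h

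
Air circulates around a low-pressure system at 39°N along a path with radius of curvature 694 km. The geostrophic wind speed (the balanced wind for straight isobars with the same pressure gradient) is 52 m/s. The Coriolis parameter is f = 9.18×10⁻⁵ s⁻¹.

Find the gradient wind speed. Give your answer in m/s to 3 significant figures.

33.9 m/s

Around a low, centrifugal force acts outward with Coriolis, so pressure-gradient force balances both:
(1/ρ)|∂P/∂n| = fV + V²/R  →  V² + fR·V − fR·V_g = 0
With fR = 9.18×10⁻⁵ × 694×10³ m = 63.7 m/s:
V = [−fR + √((fR)² + 4 fR V_g)]/2 = [−63.7 + √(63.7² + 4×63.7×52)]/2 = 33.9 m/s
Subgeostrophic (V < V_g = 52 m/s), as expected around a low.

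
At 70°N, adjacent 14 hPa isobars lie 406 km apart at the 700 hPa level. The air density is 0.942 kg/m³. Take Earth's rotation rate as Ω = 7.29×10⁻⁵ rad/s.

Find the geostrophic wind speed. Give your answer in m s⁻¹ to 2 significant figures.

27 m s⁻¹

Coriolis parameter at 70°N:
f = 2Ω sin φ = 2 × 7.29×10⁻⁵ × sin 70° = 1.37×10⁻⁴ s⁻¹
Pressure gradient: |∂P/∂n| = 1400 Pa / 406000 m = 3.45×10⁻³ Pa/m
Geostrophic balance (pressure-gradient force = Coriolis force):
V_g = (1/(fρ)) |∂P/∂n| = 3.45×10⁻³ / (1.37×10⁻⁴ × 0.942) = 26.7 m/s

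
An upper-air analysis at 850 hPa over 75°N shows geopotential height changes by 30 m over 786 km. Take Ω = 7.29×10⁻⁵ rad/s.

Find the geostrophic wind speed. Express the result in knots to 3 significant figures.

5.17 knots

Coriolis parameter at 75°N:
f = 2Ω sin φ = 2 × 7.29×10⁻⁵ × sin 75° = 1.41×10⁻⁴ s⁻¹
Height gradient: |∂Z/∂n| = 30 m / 786000 m = 3.82×10⁻⁵
On a pressure surface, geostrophic balance gives V_g = (g/f)|∂Z/∂n|:
V_g = 9.81 × 3.82×10⁻⁵ / 1.41×10⁻⁴ = 2.66 m/s
Converting: 2.66 m/s × 1.944 = 5.17 knots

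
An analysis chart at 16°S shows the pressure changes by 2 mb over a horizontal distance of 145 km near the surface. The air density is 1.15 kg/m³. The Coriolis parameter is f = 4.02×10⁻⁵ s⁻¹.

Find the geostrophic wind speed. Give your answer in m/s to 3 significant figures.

29.8 m/s

Pressure gradient: |∂P/∂n| = 200 Pa / 145000 m = 1.38×10⁻³ Pa/m
Geostrophic balance (pressure-gradient force = Coriolis force):
V_g = (1/(fρ)) |∂P/∂n| = 1.38×10⁻³ / (4.02×10⁻⁵ × 1.15) = 29.8 m/s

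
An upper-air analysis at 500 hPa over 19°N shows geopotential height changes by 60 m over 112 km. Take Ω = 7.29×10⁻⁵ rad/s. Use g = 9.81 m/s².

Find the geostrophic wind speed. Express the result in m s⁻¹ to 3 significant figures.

111 m s⁻¹

Coriolis parameter at 19°N:
f = 2Ω sin φ = 2 × 7.29×10⁻⁵ × sin 19° = 4.75×10⁻⁵ s⁻¹
Height gradient: |∂Z/∂n| = 60 m / 112000 m = 5.36×10⁻⁴
On a pressure surface, geostrophic balance gives V_g = (g/f)|∂Z/∂n|:
V_g = 9.81 × 5.36×10⁻⁴ / 4.75×10⁻⁵ = 111 m/s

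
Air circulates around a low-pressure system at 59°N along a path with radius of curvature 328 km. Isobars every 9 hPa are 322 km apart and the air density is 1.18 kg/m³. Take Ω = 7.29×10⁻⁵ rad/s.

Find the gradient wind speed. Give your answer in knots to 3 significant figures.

27.4 knots

Coriolis parameter at 59°N:
f = 2Ω sin φ = 2 × 7.29×10⁻⁵ × sin 59° = 1.25×10⁻⁴ s⁻¹
Pressure gradient: |∂P/∂n| = 900 Pa / 322000 m = 2.80×10⁻³ Pa/m
Geostrophic speed: V_g = |∂P/∂n|/(fρ) = 2.80×10⁻³/(1.25×10⁻⁴ × 1.18) = 19.0 m/s
Around a low, centrifugal force acts outward with Coriolis, so pressure-gradient force balances both:
(1/ρ)|∂P/∂n| = fV + V²/R  →  V² + fR·V − fR·V_g = 0
With fR = 1.25×10⁻⁴ × 328×10³ m = 41.0 m/s:
V = [−fR + √((fR)² + 4 fR V_g)]/2 = [−41.0 + √(41.0² + 4×41.0×19)]/2 = 14.1 m/s
Subgeostrophic (V < V_g = 19 m/s), as expected around a low.
Converting: 14.1 m/s × 1.944 = 27.4 knots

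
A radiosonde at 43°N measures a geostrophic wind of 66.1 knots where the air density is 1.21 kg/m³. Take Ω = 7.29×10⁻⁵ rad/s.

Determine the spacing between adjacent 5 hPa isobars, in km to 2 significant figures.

Coriolis parameter at 43°N:
f = 2Ω sin φ = 2 × 7.29×10⁻⁵ × sin 43° = 9.94×10⁻⁵ s⁻¹
Wind speed in SI: 66.1 knots = 34.0 m/s
Geostrophic balance rearranged: |∂P/∂n| = f ρ V_g
|∂P/∂n| = 9.94×10⁻⁵ × 1.21 × 34.0 = 4.09×10⁻³ Pa/m
Isobar spacing: Δn = ΔP/|∂P/∂n| = 500 Pa / 4.09×10⁻³ Pa/m = 122209 m ≈ 120 km

120 km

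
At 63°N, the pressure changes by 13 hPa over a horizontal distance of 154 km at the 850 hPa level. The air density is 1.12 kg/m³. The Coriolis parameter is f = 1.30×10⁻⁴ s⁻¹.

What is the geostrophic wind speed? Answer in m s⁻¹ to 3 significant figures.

58.0 m s⁻¹

Pressure gradient: |∂P/∂n| = 1300 Pa / 154000 m = 8.44×10⁻³ Pa/m
Geostrophic balance (pressure-gradient force = Coriolis force):
V_g = (1/(fρ)) |∂P/∂n| = 8.44×10⁻³ / (1.30×10⁻⁴ × 1.12) = 58.0 m/s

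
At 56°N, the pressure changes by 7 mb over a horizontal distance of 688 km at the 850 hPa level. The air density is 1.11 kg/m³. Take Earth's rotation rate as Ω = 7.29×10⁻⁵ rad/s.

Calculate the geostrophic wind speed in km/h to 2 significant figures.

27 km/h

Coriolis parameter at 56°N:
f = 2Ω sin φ = 2 × 7.29×10⁻⁵ × sin 56° = 1.21×10⁻⁴ s⁻¹
Pressure gradient: |∂P/∂n| = 700 Pa / 688000 m = 1.02×10⁻³ Pa/m
Geostrophic balance (pressure-gradient force = Coriolis force):
V_g = (1/(fρ)) |∂P/∂n| = 1.02×10⁻³ / (1.21×10⁻⁴ × 1.11) = 7.58 m/s
Converting: 7.58 m/s × 3.6 = 27 km/h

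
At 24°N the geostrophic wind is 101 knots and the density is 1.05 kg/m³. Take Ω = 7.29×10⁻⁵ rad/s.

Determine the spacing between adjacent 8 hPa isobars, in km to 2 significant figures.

250 km

Coriolis parameter at 24°N:
f = 2Ω sin φ = 2 × 7.29×10⁻⁵ × sin 24° = 5.93×10⁻⁵ s⁻¹
Wind speed in SI: 101 knots = 52.0 m/s
Geostrophic balance rearranged: |∂P/∂n| = f ρ V_g
|∂P/∂n| = 5.93×10⁻⁵ × 1.05 × 52.0 = 3.24×10⁻³ Pa/m
Isobar spacing: Δn = ΔP/|∂P/∂n| = 800 Pa / 3.24×10⁻³ Pa/m = 247269 m ≈ 250 km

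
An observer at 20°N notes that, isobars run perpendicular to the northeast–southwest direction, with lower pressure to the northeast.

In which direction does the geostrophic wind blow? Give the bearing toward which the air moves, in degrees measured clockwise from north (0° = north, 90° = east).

The pressure-gradient force points toward the northeast (bearing 045°).
Geostrophic balance: in the Northern Hemisphere the Coriolis force deflects motion to the right, so the geostrophic wind blows 90° to the right of the pressure-gradient force (low pressure on the left).
Rotating 045° by 90° clockwise gives 135° — the wind blows toward the southeast.

135°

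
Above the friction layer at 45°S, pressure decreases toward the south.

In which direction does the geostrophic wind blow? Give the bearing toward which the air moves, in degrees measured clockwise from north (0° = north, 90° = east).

The pressure-gradient force points toward the south (bearing 180°).
Geostrophic balance: in the Southern Hemisphere the Coriolis force deflects motion to the left, so the geostrophic wind blows 90° to the left of the pressure-gradient force (low pressure on the right).
Rotating 180° by 90° counterclockwise gives 090° — the wind blows toward the east.

090°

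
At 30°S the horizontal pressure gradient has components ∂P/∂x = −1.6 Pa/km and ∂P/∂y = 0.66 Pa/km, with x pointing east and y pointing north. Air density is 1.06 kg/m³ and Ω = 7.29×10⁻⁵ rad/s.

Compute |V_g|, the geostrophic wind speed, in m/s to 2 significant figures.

Coriolis parameter at 30°S:
f = 2Ω sin φ = 2 × 7.29×10⁻⁵ × sin 30° = 7.29×10⁻⁵ s⁻¹
In the Southern Hemisphere f is negative: f = −7.29×10⁻⁵ s⁻¹.
Component geostrophic relations (x east, y north):
u_g = −(1/(fρ)) ∂P/∂y,  v_g = (1/(fρ)) ∂P/∂x
u_g = −(0.66×10⁻³)/(−7.29×10⁻⁵ × 1.06) = 8.54 m/s;  v_g = (−1.6×10⁻³)/(−7.29×10⁻⁵ × 1.06) = 20.7 m/s
|V_g| = √(u_g² + v_g²) = 22.4 m/s

22 m/s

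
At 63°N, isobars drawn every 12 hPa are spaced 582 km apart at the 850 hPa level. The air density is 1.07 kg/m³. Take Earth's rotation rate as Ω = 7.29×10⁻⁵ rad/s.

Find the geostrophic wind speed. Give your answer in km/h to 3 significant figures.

Coriolis parameter at 63°N:
f = 2Ω sin φ = 2 × 7.29×10⁻⁵ × sin 63° = 1.30×10⁻⁴ s⁻¹
Pressure gradient: |∂P/∂n| = 1200 Pa / 582000 m = 2.06×10⁻³ Pa/m
Geostrophic balance (pressure-gradient force = Coriolis force):
V_g = (1/(fρ)) |∂P/∂n| = 2.06×10⁻³ / (1.30×10⁻⁴ × 1.07) = 14.8 m/s
Converting: 14.8 m/s × 3.6 = 53.4 km/h

53.4 km/h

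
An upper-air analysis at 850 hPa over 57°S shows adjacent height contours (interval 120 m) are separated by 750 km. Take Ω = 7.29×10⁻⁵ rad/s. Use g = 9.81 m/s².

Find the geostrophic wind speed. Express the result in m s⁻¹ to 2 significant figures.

13 m s⁻¹

Coriolis parameter at 57°S:
f = 2Ω sin φ = 2 × 7.29×10⁻⁵ × sin 57° = 1.22×10⁻⁴ s⁻¹
Height gradient: |∂Z/∂n| = 120 m / 750000 m = 1.60×10⁻⁴
On a pressure surface, geostrophic balance gives V_g = (g/f)|∂Z/∂n|:
V_g = 9.81 × 1.60×10⁻⁴ / 1.22×10⁻⁴ = 12.8 m/s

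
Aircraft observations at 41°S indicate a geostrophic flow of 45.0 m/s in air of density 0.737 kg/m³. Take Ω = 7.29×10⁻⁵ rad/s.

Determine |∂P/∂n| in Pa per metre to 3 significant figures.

Coriolis parameter at 41°S:
f = 2Ω sin φ = 2 × 7.29×10⁻⁵ × sin 41° = 9.57×10⁻⁵ s⁻¹
Geostrophic balance rearranged: |∂P/∂n| = f ρ V_g
|∂P/∂n| = 9.57×10⁻⁵ × 0.737 × 45.0 = 3.17×10⁻³ Pa/m

3.17×10⁻³ Pa/m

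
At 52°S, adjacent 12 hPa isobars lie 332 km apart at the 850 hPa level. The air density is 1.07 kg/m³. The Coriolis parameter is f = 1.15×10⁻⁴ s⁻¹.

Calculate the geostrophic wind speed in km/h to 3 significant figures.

106 km/h

Pressure gradient: |∂P/∂n| = 1200 Pa / 332000 m = 3.61×10⁻³ Pa/m
Geostrophic balance (pressure-gradient force = Coriolis force):
V_g = (1/(fρ)) |∂P/∂n| = 3.61×10⁻³ / (1.15×10⁻⁴ × 1.07) = 29.4 m/s
Converting: 29.4 m/s × 3.6 = 106 km/h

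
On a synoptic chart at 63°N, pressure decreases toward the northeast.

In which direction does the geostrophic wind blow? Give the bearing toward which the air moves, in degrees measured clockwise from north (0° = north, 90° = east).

135°

The pressure-gradient force points toward the northeast (bearing 045°).
Geostrophic balance: in the Northern Hemisphere the Coriolis force deflects motion to the right, so the geostrophic wind blows 90° to the right of the pressure-gradient force (low pressure on the left).
Rotating 045° by 90° clockwise gives 135° — the wind blows toward the southeast.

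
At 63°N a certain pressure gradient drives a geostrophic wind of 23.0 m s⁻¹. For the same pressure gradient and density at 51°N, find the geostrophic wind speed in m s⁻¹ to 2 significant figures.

With the same pressure gradient and density, V_g ∝ 1/f ∝ 1/sin φ.
V₂ = V₁ · sin φ₁ / sin φ₂ = 23.0 × sin 63° / sin 51°
V₂ = 23.0 × 0.8910/0.7771 = 26 m s⁻¹

26 m s⁻¹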